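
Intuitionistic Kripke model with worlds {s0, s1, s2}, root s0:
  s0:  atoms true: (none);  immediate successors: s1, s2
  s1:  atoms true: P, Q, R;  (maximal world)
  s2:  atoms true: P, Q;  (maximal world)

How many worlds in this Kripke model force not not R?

1

s0: does not force it — s0 does not force not not R since s2 is accessible from s0 and s2 forces not R.
s1: forces it.
s2: does not force it.
Worlds forcing the formula: {s1}.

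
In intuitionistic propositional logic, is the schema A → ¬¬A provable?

This is double-negation introduction, which is intuitionistically derivable.
If a world forces A then every accessible world forces A (persistence), so none forces ¬A; hence ¬¬A.

Yes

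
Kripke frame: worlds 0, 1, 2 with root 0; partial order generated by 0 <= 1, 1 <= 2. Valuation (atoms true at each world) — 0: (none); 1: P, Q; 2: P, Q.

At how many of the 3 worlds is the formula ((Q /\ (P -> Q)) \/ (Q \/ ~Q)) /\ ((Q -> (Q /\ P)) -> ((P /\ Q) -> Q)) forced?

2

0: does not force it — 0 ||-/- ((Q /\ (P -> Q)) \/ (Q \/ ~Q)) /\ ((Q -> (Q /\ P)) -> ((P /\ Q) -> Q)) since 0 fails (Q /\ (P -> Q)) \/ (Q \/ ~Q).
1: forces it.
2: forces it.
Worlds forcing the formula: {1, 2}.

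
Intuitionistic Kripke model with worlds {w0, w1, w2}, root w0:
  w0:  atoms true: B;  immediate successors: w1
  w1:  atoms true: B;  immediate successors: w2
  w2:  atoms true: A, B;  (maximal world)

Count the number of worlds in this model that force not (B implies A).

0

w0: does not force it — w0 does not force not (B implies A) since w2 is accessible from w0 and w2 forces B implies A.
w1: does not force it — w1 does not force not (B implies A) since w2 is accessible from w1 and w2 forces B implies A.
w2: does not force it.
Worlds forcing the formula: { }.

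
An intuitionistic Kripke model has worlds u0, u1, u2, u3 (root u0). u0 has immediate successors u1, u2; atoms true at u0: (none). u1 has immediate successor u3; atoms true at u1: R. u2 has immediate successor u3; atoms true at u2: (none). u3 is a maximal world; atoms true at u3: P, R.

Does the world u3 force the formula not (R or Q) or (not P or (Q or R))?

u3 forces not (R or Q) or (not P or (Q or R)) via the disjunct not P or (Q or R).

Yes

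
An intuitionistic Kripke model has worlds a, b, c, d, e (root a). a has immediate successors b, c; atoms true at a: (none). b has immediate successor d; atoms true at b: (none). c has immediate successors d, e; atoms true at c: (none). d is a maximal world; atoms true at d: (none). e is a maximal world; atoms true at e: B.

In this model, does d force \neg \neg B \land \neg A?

d \nVdash \neg \neg B \land \neg A since d fails \neg \neg B.

No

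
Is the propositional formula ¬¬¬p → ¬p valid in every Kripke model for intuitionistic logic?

This is triple-negation reduction, which is intuitionistically derivable.
Assume ¬¬¬p and suppose p. Then ¬¬p (double-negation introduction), contradicting ¬¬¬p. So ¬p.

Yes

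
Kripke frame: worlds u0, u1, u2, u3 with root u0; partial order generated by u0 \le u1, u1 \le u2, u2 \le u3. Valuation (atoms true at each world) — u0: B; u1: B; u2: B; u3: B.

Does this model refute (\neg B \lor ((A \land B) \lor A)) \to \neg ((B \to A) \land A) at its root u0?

No

u0 \Vdash (\neg B \lor ((A \land B) \lor A)) \to \neg ((B \to A) \land A) vacuously: no world accessible from u0 forces the antecedent \neg B \lor ((A \land B) \lor A).
So the root u0 forces (\neg B \lor ((A \land B) \lor A)) \to \neg ((B \to A) \land A); the model is not a countermodel.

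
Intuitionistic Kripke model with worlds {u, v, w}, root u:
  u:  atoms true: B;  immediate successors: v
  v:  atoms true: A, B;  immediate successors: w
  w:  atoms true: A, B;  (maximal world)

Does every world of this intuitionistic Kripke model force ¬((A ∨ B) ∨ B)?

No

Not every world: u ⊮ ¬((A ∨ B) ∨ B).
u ⊮ ¬((A ∨ B) ∨ B) since u is accessible from u and u ⊩ (A ∨ B) ∨ B.
u ⊩ (A ∨ B) ∨ B via the disjunct A ∨ B.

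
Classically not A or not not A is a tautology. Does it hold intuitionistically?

This is the weak law of excluded middle, which is not intuitionistically valid.
A Kripke countermodel: worlds 0, 1, 2; order generated by 0 <= 1, 0 <= 2; atoms true at each world — 0:{}; 1:{A}; 2:{}.
0 does not force not A or not not A: neither disjunct is forced at 0.
0 does not force not A since 1 is accessible from 0 and 1 forces A.
So the root 0 does not force the formula.

No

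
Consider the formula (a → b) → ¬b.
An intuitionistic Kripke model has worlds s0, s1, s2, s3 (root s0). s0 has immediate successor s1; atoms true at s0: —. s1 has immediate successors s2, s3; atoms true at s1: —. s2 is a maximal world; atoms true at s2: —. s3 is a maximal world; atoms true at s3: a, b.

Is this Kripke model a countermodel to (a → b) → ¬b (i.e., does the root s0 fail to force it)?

Yes

s0 ⊮ (a → b) → ¬b: already at s0 itself, s0 ⊩ a → b but s0 ⊮ ¬b.
s0 ⊮ ¬b since s3 is accessible from s0 and s3 ⊩ b.
So the root s0 does not force (a → b) → ¬b; the model is a countermodel.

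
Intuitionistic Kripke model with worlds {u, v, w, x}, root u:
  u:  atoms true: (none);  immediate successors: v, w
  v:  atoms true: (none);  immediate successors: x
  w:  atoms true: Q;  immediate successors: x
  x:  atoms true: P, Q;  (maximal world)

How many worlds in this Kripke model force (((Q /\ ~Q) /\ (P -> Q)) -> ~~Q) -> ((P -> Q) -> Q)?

2

u: does not force it — u ||-/- (((Q /\ ~Q) /\ (P -> Q)) -> ~~Q) -> ((P -> Q) -> Q): already at u itself, u ||- ((Q /\ ~Q) /\ (P -> Q)) -> ~~Q but u ||-/- (P -> Q) -> Q.
v: does not force it — v ||-/- (((Q /\ ~Q) /\ (P -> Q)) -> ~~Q) -> ((P -> Q) -> Q): already at v itself, v ||- ((Q /\ ~Q) /\ (P -> Q)) -> ~~Q but v ||-/- (P -> Q) -> Q.
w: forces it.
x: forces it.
Worlds forcing the formula: {w, x}.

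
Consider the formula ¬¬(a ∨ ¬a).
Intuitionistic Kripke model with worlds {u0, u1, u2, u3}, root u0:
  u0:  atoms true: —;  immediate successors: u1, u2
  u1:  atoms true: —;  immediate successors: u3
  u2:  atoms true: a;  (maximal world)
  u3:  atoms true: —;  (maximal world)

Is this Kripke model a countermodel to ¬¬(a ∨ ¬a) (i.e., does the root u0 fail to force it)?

No

u0 ⊩ ¬¬(a ∨ ¬a): no world accessible from u0 forces ¬(a ∨ ¬a).
So the root u0 forces ¬¬(a ∨ ¬a); the model is not a countermodel.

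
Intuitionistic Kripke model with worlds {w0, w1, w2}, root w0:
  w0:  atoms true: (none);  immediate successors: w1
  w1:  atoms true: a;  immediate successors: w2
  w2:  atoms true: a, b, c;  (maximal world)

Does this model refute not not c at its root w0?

w0 forces not not c: no world accessible from w0 forces not c.
So the root w0 forces not not c; the model is not a countermodel.

No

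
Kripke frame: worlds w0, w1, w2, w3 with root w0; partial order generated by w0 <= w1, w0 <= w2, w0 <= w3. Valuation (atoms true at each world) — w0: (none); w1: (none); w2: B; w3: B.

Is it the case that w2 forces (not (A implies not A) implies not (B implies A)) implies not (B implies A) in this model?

w2 forces (not (A implies not A) implies not (B implies A)) implies not (B implies A): every world accessible from w2 that forces not (A implies not A) implies not (B implies A) (namely w2) also forces not (B implies A).

Yes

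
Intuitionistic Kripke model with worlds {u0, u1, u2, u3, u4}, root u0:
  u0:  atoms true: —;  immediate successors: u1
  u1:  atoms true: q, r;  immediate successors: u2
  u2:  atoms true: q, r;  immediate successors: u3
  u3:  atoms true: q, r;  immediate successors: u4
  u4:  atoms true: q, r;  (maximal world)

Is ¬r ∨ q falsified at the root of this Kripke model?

u0 ⊮ ¬r ∨ q: neither disjunct is forced at u0.
u0 ⊮ ¬r since u1 is accessible from u0 and u1 ⊩ r.
So the root u0 does not force ¬r ∨ q; the model is a countermodel.

Yes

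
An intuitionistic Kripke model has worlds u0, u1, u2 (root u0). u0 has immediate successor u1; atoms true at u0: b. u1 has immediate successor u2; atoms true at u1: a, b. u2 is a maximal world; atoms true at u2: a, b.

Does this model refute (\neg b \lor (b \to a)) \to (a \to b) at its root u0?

No

u0 \Vdash (\neg b \lor (b \to a)) \to (a \to b): every world accessible from u0 that forces \neg b \lor (b \to a) (namely u1, u2) also forces a \to b.
So the root u0 forces (\neg b \lor (b \to a)) \to (a \to b); the model is not a countermodel.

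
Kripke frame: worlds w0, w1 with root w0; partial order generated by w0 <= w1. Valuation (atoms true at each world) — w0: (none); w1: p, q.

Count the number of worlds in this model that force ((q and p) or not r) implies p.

w0: does not force it — w0 does not force ((q and p) or not r) implies p: already at w0 itself, w0 forces (q and p) or not r but w0 does not force p.
w1: forces it.
Worlds forcing the formula: {w1}.

1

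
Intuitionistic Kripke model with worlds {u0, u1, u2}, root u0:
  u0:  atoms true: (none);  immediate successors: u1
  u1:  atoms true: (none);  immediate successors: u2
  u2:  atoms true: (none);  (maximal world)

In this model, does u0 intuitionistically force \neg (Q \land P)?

u0 \Vdash \neg (Q \land P): no world accessible from u0 forces Q \land P.

Yes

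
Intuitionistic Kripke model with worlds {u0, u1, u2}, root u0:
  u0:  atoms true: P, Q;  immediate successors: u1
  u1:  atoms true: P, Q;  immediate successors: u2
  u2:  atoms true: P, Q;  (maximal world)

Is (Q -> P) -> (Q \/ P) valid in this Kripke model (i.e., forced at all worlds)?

Yes

u0 ||- (Q -> P) -> (Q \/ P): every world accessible from u0 that forces Q -> P (namely u0, u1, u2) also forces Q \/ P.
Since the root u0 forces (Q -> P) -> (Q \/ P) and forcing is persistent (monotone upward), every world forces it.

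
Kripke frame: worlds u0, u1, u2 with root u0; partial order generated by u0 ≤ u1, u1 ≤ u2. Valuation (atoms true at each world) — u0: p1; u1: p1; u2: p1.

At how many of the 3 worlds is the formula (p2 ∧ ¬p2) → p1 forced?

u0: forces it.
u1: forces it.
u2: forces it.
Worlds forcing the formula: {u0, u1, u2}.

3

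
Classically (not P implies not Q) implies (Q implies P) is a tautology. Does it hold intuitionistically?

This is the converse of contraposition, which is not intuitionistically valid.
A Kripke countermodel: worlds 0, 1; order generated by 0 <= 1; atoms true at each world — 0:{Q}; 1:{P,Q}.
0 does not force (not P implies not Q) implies (Q implies P): already at 0 itself, 0 forces not P implies not Q but 0 does not force Q implies P.
0 does not force Q implies P: already at 0 itself, 0 forces Q but 0 does not force P.
0 lacks atom P, so 0 does not force P.
So the root 0 does not force the formula.

No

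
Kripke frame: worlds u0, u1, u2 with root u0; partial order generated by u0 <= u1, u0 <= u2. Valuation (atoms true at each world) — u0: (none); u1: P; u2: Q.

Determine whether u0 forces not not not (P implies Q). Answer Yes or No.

No

u0 does not force not not not (P implies Q) since u2 is accessible from u0 and u2 forces not not (P implies Q).
u2 forces not not (P implies Q): no world accessible from u2 forces not (P implies Q).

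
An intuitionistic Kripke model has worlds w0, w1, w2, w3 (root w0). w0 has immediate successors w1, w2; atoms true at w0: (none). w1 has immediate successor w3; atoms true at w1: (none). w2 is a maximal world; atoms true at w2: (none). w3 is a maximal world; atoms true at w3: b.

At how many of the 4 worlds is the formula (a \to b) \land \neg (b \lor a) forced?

1

w0: does not force it — w0 \nVdash (a \to b) \land \neg (b \lor a) since w0 fails \neg (b \lor a).
w1: does not force it — w1 \nVdash (a \to b) \land \neg (b \lor a) since w1 fails \neg (b \lor a).
w2: forces it.
w3: does not force it — w3 \nVdash (a \to b) \land \neg (b \lor a) since w3 fails \neg (b \lor a).
Worlds forcing the formula: {w2}.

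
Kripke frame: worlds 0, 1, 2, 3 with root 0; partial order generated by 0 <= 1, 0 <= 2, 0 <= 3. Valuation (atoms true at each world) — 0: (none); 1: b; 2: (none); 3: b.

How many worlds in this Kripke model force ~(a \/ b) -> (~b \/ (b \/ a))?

0: forces it.
1: forces it.
2: forces it.
3: forces it.
Worlds forcing the formula: {0, 1, 2, 3}.

4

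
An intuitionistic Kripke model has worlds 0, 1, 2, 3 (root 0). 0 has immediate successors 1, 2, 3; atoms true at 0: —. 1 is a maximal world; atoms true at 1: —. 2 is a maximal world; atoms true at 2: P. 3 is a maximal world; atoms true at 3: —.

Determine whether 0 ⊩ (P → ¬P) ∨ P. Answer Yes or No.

No

0 ⊮ (P → ¬P) ∨ P: neither disjunct is forced at 0.
0 ⊮ P → ¬P: at the accessible world 2, 2 ⊩ P but 2 ⊮ ¬P.
2 ⊮ ¬P since 2 is accessible from 2 and 2 ⊩ P.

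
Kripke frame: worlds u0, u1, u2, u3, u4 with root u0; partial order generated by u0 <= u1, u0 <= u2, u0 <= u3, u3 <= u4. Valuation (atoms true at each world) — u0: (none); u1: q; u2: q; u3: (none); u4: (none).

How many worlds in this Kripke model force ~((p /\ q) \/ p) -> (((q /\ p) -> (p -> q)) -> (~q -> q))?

u0: does not force it — u0 ||-/- ~((p /\ q) \/ p) -> (((q /\ p) -> (p -> q)) -> (~q -> q)): already at u0 itself, u0 ||- ~((p /\ q) \/ p) but u0 ||-/- ((q /\ p) -> (p -> q)) -> (~q -> q).
u1: forces it.
u2: forces it.
u3: does not force it — u3 ||-/- ~((p /\ q) \/ p) -> (((q /\ p) -> (p -> q)) -> (~q -> q)): already at u3 itself, u3 ||- ~((p /\ q) \/ p) but u3 ||-/- ((q /\ p) -> (p -> q)) -> (~q -> q).
u4: does not force it.
Worlds forcing the formula: {u1, u2}.

2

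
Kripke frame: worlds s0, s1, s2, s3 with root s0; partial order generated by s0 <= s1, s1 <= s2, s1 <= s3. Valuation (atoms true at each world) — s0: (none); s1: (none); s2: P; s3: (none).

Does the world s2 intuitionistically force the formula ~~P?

s2 ||- ~~P: no world accessible from s2 forces ~P.

Yes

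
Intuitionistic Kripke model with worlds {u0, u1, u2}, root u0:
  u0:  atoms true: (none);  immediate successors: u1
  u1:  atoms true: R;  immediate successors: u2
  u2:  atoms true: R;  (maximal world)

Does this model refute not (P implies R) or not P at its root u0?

u0 forces not (P implies R) or not P via the disjunct not P.
So the root u0 forces not (P implies R) or not P; the model is not a countermodel.

No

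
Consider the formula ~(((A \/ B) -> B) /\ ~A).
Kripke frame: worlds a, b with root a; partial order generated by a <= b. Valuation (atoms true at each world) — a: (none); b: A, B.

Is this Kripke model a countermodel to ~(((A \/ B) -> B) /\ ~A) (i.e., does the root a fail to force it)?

a ||- ~(((A \/ B) -> B) /\ ~A): no world accessible from a forces ((A \/ B) -> B) /\ ~A.
So the root a forces ~(((A \/ B) -> B) /\ ~A); the model is not a countermodel.

No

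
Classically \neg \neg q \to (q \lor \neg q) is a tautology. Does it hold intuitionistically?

This is a variant of double-negation elimination (deriving excluded middle from double negation), which is not intuitionistically valid.
A Kripke countermodel: worlds s0, s1; order generated by s0 \le s1; atoms true at each world — s0:{}; s1:{q}.
s0 \nVdash \neg \neg q \to (q \lor \neg q): already at s0 itself, s0 \Vdash \neg \neg q but s0 \nVdash q \lor \neg q.
s0 \nVdash q \lor \neg q: neither disjunct is forced at s0.
s0 lacks atom q, so s0 \nVdash q.
So the root s0 does not force the formula.

No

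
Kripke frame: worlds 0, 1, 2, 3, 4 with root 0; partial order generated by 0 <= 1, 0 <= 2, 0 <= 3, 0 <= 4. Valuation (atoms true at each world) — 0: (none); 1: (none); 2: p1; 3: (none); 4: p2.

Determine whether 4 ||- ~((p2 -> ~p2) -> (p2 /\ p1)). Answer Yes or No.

No

4 ||-/- ~((p2 -> ~p2) -> (p2 /\ p1)) since 4 is accessible from 4 and 4 ||- (p2 -> ~p2) -> (p2 /\ p1).
4 ||- (p2 -> ~p2) -> (p2 /\ p1) vacuously: no world accessible from 4 forces the antecedent p2 -> ~p2.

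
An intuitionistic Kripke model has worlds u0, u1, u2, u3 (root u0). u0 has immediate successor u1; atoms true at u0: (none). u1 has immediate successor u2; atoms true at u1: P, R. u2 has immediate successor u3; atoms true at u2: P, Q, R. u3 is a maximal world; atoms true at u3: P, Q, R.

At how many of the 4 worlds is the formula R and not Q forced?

0

u0: does not force it — u0 does not force R and not Q since u0 fails R.
u1: does not force it — u1 does not force R and not Q since u1 fails not Q.
u2: does not force it.
u3: does not force it.
Worlds forcing the formula: { }.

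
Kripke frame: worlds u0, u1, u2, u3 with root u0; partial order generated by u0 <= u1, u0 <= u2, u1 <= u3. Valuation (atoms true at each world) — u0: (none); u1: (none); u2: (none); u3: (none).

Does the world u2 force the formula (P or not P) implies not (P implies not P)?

u2 does not force (P or not P) implies not (P implies not P): already at u2 itself, u2 forces P or not P but u2 does not force not (P implies not P).
u2 does not force not (P implies not P) since u2 is accessible from u2 and u2 forces P implies not P.
u2 forces P implies not P vacuously: no world accessible from u2 forces the antecedent P.

No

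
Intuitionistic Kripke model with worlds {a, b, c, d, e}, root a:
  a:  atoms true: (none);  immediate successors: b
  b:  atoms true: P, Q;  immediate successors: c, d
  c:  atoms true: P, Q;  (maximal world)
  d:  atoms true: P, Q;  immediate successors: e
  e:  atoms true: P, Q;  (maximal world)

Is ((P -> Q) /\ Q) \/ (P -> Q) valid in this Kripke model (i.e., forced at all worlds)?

a ||- ((P -> Q) /\ Q) \/ (P -> Q) via the disjunct P -> Q.
Since the root a forces ((P -> Q) /\ Q) \/ (P -> Q) and forcing is persistent (monotone upward), every world forces it.

Yes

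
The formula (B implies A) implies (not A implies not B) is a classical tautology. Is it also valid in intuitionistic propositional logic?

Yes

This is the forward direction of contraposition, which is intuitionistically derivable.
Assume B implies A and not A. If B held then A would follow, contradicting not A; so not B.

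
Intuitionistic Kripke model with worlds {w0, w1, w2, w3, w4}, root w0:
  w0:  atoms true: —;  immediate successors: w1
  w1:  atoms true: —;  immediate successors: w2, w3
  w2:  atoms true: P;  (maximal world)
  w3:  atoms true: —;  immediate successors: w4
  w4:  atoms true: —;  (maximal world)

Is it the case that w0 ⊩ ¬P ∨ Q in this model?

No

w0 ⊮ ¬P ∨ Q: neither disjunct is forced at w0.
w0 ⊮ ¬P since w2 is accessible from w0 and w2 ⊩ P.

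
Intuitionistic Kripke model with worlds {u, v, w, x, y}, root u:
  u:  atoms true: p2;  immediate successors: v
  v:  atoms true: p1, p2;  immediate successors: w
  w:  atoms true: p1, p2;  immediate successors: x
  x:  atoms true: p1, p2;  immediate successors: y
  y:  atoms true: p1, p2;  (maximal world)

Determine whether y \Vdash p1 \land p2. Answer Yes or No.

Yes

y \Vdash p1 \land p2 since y forces both conjuncts.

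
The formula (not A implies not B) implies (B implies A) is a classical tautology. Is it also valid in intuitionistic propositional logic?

No

This is the converse of contraposition, which is not intuitionistically valid.
A Kripke countermodel: worlds s0, s1; order generated by s0 <= s1; atoms true at each world — s0:{B}; s1:{A,B}.
s0 does not force (not A implies not B) implies (B implies A): already at s0 itself, s0 forces not A implies not B but s0 does not force B implies A.
s0 does not force B implies A: already at s0 itself, s0 forces B but s0 does not force A.
s0 lacks atom A, so s0 does not force A.
So the root s0 does not force the formula.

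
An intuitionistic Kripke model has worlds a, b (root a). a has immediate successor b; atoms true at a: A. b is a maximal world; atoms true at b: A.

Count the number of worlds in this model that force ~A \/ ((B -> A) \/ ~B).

2

a: forces it.
b: forces it.
Worlds forcing the formula: {a, b}.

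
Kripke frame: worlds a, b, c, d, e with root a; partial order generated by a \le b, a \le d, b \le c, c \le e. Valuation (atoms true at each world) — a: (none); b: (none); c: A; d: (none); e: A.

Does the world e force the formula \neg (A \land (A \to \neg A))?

e \Vdash \neg (A \land (A \to \neg A)): no world accessible from e forces A \land (A \to \neg A).

Yes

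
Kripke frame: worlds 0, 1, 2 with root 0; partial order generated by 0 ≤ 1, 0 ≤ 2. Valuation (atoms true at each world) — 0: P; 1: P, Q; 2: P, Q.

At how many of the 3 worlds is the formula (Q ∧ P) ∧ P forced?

2

0: does not force it — 0 ⊮ (Q ∧ P) ∧ P since 0 fails Q ∧ P.
1: forces it.
2: forces it.
Worlds forcing the formula: {1, 2}.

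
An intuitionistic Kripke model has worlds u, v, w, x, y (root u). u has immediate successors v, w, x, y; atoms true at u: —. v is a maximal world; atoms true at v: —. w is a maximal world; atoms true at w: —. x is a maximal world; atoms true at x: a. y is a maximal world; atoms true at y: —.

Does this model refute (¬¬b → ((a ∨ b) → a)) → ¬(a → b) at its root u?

u ⊮ (¬¬b → ((a ∨ b) → a)) → ¬(a → b): already at u itself, u ⊩ ¬¬b → ((a ∨ b) → a) but u ⊮ ¬(a → b).
u ⊮ ¬(a → b) since v is accessible from u and v ⊩ a → b.
v ⊩ a → b vacuously: no world accessible from v forces the antecedent a.
So the root u does not force (¬¬b → ((a ∨ b) → a)) → ¬(a → b); the model is a countermodel.

Yes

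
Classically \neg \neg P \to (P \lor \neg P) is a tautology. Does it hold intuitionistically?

This is a variant of double-negation elimination (deriving excluded middle from double negation), which is not intuitionistically valid.
A Kripke countermodel: worlds u0, u1; order generated by u0 \le u1; atoms true at each world — u0:{}; u1:{P}.
u0 \nVdash \neg \neg P \to (P \lor \neg P): already at u0 itself, u0 \Vdash \neg \neg P but u0 \nVdash P \lor \neg P.
u0 \nVdash P \lor \neg P: neither disjunct is forced at u0.
u0 lacks atom P, so u0 \nVdash P.
So the root u0 does not force the formula.

No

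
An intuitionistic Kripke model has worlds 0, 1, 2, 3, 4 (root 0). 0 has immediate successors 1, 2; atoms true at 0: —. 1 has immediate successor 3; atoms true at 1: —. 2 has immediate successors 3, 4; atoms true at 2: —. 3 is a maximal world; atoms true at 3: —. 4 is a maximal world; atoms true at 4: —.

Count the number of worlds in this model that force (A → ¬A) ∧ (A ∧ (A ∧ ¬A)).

0: does not force it — 0 ⊮ (A → ¬A) ∧ (A ∧ (A ∧ ¬A)) since 0 fails A ∧ (A ∧ ¬A).
1: does not force it.
2: does not force it.
3: does not force it.
4: does not force it.
Worlds forcing the formula: { }.

0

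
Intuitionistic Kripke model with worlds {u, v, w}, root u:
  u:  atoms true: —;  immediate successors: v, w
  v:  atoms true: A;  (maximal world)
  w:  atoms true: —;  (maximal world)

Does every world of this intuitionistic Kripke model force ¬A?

Not every world: u ⊮ ¬A.
u ⊮ ¬A since v is accessible from u and v ⊩ A.

No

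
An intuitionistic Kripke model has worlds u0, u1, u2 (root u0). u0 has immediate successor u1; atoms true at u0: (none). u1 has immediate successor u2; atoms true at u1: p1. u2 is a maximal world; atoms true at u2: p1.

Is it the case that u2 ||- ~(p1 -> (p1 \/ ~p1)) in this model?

No

u2 ||-/- ~(p1 -> (p1 \/ ~p1)) since u2 is accessible from u2 and u2 ||- p1 -> (p1 \/ ~p1).
u2 ||- p1 -> (p1 \/ ~p1): every world accessible from u2 that forces p1 (namely u2) also forces p1 \/ ~p1.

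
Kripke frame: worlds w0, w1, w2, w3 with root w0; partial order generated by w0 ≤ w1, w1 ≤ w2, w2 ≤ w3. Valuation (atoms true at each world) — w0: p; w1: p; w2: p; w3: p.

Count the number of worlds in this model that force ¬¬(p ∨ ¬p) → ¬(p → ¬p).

4

w0: forces it.
w1: forces it.
w2: forces it.
w3: forces it.
Worlds forcing the formula: {w0, w1, w2, w3}.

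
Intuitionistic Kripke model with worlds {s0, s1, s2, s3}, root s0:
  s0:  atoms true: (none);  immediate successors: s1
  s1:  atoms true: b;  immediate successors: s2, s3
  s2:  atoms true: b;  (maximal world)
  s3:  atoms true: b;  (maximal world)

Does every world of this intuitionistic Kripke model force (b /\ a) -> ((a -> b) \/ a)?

s0 ||- (b /\ a) -> ((a -> b) \/ a) vacuously: no world accessible from s0 forces the antecedent b /\ a.
Since the root s0 forces (b /\ a) -> ((a -> b) \/ a) and forcing is persistent (monotone upward), every world forces it.

Yes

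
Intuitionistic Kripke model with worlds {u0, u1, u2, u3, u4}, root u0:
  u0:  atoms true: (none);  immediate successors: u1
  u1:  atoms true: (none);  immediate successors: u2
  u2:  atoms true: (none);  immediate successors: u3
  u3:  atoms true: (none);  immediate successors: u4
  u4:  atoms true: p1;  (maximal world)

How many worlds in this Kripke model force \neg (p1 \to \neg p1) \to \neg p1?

u0: does not force it — u0 \nVdash \neg (p1 \to \neg p1) \to \neg p1: already at u0 itself, u0 \Vdash \neg (p1 \to \neg p1) but u0 \nVdash \neg p1.
u1: does not force it — u1 \nVdash \neg (p1 \to \neg p1) \to \neg p1: already at u1 itself, u1 \Vdash \neg (p1 \to \neg p1) but u1 \nVdash \neg p1.
u2: does not force it.
u3: does not force it.
u4: does not force it.
Worlds forcing the formula: { }.

0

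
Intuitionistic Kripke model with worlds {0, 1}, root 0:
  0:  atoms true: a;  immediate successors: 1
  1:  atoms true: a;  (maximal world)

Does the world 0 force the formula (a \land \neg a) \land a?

0 \nVdash (a \land \neg a) \land a since 0 fails a \land \neg a.

No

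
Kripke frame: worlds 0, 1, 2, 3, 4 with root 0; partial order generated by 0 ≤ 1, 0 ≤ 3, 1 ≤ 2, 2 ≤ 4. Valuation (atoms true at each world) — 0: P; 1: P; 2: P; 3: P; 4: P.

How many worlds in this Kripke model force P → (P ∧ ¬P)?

0: does not force it — 0 ⊮ P → (P ∧ ¬P): already at 0 itself, 0 ⊩ P but 0 ⊮ P ∧ ¬P.
1: does not force it — 1 ⊮ P → (P ∧ ¬P): already at 1 itself, 1 ⊩ P but 1 ⊮ P ∧ ¬P.
2: does not force it — 2 ⊮ P → (P ∧ ¬P): already at 2 itself, 2 ⊩ P but 2 ⊮ P ∧ ¬P.
3: does not force it.
4: does not force it.
Worlds forcing the formula: { }.

0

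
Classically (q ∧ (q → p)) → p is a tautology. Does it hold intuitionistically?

Yes

This is modus ponens in implicational form, which is intuitionistically derivable.
If a world forces q and q → p, then applying the implication at that world (which is accessible from itself) gives p.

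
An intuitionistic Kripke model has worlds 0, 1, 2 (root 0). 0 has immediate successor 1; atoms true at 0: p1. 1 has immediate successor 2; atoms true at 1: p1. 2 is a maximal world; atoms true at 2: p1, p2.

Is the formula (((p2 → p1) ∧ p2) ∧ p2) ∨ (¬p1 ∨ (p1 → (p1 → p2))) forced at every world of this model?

No

Not every world: 0 ⊮ (((p2 → p1) ∧ p2) ∧ p2) ∨ (¬p1 ∨ (p1 → (p1 → p2))).
0 ⊮ (((p2 → p1) ∧ p2) ∧ p2) ∨ (¬p1 ∨ (p1 → (p1 → p2))): neither disjunct is forced at 0.
0 ⊮ ((p2 → p1) ∧ p2) ∧ p2 since 0 fails (p2 → p1) ∧ p2.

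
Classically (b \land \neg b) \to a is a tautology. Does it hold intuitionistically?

Yes

This is an instance of ex falso quodlibet, which is intuitionistically derivable.
No world can force both b and \neg b, so the antecedent b \land \neg b is never forced and the implication holds vacuously at every world.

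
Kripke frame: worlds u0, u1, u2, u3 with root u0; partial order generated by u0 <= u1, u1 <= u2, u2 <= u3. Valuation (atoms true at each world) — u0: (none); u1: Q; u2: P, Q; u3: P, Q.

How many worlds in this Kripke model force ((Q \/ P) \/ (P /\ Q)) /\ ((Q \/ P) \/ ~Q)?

3

u0: does not force it — u0 ||-/- ((Q \/ P) \/ (P /\ Q)) /\ ((Q \/ P) \/ ~Q) since u0 fails (Q \/ P) \/ (P /\ Q).
u1: forces it.
u2: forces it.
u3: forces it.
Worlds forcing the formula: {u1, u2, u3}.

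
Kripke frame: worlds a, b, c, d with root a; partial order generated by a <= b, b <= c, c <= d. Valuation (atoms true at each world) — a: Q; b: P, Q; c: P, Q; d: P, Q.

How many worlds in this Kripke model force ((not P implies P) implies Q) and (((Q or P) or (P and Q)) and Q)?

a: forces it.
b: forces it.
c: forces it.
d: forces it.
Worlds forcing the formula: {a, b, c, d}.

4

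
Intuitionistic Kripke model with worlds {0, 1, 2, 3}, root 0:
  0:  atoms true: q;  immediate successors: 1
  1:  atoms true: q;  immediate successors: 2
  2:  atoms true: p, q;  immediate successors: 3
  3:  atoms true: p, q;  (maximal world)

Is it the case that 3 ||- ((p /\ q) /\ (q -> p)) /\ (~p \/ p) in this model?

3 ||- ((p /\ q) /\ (q -> p)) /\ (~p \/ p) since 3 forces both conjuncts.

Yes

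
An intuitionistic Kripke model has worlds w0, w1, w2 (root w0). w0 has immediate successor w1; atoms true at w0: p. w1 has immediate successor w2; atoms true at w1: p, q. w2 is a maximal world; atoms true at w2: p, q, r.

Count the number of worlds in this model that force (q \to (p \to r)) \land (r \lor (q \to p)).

1

w0: does not force it — w0 \nVdash (q \to (p \to r)) \land (r \lor (q \to p)) since w0 fails q \to (p \to r).
w1: does not force it.
w2: forces it.
Worlds forcing the formula: {w2}.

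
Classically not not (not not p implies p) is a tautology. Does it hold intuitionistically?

Yes

This is the double negation of double-negation elimination, which is intuitionistically derivable.
By Glivenko's theorem the double negation of any classical propositional tautology is intuitionistically provable; not not p implies p is classically a tautology.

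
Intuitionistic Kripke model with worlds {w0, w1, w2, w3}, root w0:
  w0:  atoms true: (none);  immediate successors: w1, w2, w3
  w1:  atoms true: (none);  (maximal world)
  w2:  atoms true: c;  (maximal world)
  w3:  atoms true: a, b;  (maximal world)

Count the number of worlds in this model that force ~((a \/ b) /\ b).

w0: does not force it — w0 ||-/- ~((a \/ b) /\ b) since w3 is accessible from w0 and w3 ||- (a \/ b) /\ b.
w1: forces it.
w2: forces it.
w3: does not force it.
Worlds forcing the formula: {w1, w2}.

2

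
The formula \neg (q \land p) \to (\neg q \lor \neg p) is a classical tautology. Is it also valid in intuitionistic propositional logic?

No

This is the constructively invalid direction of De Morgan's law for conjunction, which is not intuitionistically valid.
A Kripke countermodel: worlds 0, 1, 2; order generated by 0 \le 1, 0 \le 2; atoms true at each world — 0:{}; 1:{q}; 2:{p}.
0 \nVdash \neg (q \land p) \to (\neg q \lor \neg p): already at 0 itself, 0 \Vdash \neg (q \land p) but 0 \nVdash \neg q \lor \neg p.
0 \nVdash \neg q \lor \neg p: neither disjunct is forced at 0.
0 \nVdash \neg q since 1 is accessible from 0 and 1 \Vdash q.
So the root 0 does not force the formula.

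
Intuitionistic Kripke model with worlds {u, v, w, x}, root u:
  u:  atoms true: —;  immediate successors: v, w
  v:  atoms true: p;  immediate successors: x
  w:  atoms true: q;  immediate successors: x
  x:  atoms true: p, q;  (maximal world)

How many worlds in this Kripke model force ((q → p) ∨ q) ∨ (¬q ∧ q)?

3

u: does not force it — u ⊮ ((q → p) ∨ q) ∨ (¬q ∧ q): neither disjunct is forced at u.
v: forces it.
w: forces it.
x: forces it.
Worlds forcing the formula: {v, w, x}.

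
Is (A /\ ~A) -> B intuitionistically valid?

Yes

This is an instance of ex falso quodlibet, which is intuitionistically derivable.
No world can force both A and ~A, so the antecedent A /\ ~A is never forced and the implication holds vacuously at every world.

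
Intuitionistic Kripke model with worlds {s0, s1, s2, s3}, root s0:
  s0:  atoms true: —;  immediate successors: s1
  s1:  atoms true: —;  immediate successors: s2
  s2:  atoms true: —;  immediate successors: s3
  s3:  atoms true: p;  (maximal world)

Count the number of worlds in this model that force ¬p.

0

s0: does not force it — s0 ⊮ ¬p since s3 is accessible from s0 and s3 ⊩ p.
s1: does not force it — s1 ⊮ ¬p since s3 is accessible from s1 and s3 ⊩ p.
s2: does not force it — s2 ⊮ ¬p since s3 is accessible from s2 and s3 ⊩ p.
s3: does not force it.
Worlds forcing the formula: { }.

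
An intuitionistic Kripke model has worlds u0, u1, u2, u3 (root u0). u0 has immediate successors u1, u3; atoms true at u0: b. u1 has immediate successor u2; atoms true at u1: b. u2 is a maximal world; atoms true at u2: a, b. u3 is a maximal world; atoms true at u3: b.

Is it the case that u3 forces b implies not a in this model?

u3 forces b implies not a: every world accessible from u3 that forces b (namely u3) also forces not a.

Yes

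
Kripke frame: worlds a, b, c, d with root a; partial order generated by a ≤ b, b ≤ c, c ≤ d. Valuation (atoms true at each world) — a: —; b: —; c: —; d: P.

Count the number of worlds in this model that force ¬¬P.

4

a: forces it.
b: forces it.
c: forces it.
d: forces it.
Worlds forcing the formula: {a, b, c, d}.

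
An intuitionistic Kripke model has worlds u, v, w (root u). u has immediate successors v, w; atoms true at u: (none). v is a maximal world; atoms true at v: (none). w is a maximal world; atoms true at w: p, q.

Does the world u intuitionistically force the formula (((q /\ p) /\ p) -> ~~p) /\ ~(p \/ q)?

u ||-/- (((q /\ p) /\ p) -> ~~p) /\ ~(p \/ q) since u fails ~(p \/ q).

No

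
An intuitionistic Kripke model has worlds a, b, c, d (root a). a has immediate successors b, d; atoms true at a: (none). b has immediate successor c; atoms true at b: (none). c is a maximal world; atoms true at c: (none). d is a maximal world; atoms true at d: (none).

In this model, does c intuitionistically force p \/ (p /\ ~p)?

c ||-/- p \/ (p /\ ~p): neither disjunct is forced at c.
c lacks atom p, so c ||-/- p.

No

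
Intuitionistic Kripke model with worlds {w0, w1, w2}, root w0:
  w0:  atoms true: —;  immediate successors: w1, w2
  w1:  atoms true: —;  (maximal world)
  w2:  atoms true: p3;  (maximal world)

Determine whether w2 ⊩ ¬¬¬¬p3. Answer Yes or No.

w2 ⊩ ¬¬¬¬p3: no world accessible from w2 forces ¬¬¬p3.

Yes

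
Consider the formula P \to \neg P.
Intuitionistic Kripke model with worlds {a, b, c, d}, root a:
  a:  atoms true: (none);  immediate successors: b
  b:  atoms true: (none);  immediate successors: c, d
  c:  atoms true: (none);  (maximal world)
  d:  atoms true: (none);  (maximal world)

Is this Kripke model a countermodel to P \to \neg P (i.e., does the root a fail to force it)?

a \Vdash P \to \neg P vacuously: no world accessible from a forces the antecedent P.
So the root a forces P \to \neg P; the model is not a countermodel.

No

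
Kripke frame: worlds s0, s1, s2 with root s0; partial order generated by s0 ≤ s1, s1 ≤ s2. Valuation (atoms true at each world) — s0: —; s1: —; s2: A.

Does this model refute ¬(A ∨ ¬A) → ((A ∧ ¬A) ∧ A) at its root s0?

No

s0 ⊩ ¬(A ∨ ¬A) → ((A ∧ ¬A) ∧ A) vacuously: no world accessible from s0 forces the antecedent ¬(A ∨ ¬A).
So the root s0 forces ¬(A ∨ ¬A) → ((A ∧ ¬A) ∧ A); the model is not a countermodel.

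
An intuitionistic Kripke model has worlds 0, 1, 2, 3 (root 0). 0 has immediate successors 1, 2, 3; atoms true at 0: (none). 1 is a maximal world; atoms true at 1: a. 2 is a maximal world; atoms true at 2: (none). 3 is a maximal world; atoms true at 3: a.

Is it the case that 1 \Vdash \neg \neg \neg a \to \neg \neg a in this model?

Yes

1 \Vdash \neg \neg \neg a \to \neg \neg a vacuously: no world accessible from 1 forces the antecedent \neg \neg \neg a.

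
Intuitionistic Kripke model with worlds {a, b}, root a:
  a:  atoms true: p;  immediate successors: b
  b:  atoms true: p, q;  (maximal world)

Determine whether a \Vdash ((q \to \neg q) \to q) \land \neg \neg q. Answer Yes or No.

a \Vdash ((q \to \neg q) \to q) \land \neg \neg q since a forces both conjuncts.

Yes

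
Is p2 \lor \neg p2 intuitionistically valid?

No

This is the law of excluded middle, which is not intuitionistically valid.
A Kripke countermodel: worlds u, v; order generated by u \le v; atoms true at each world — u:{}; v:{p2}.
u \nVdash p2 \lor \neg p2: neither disjunct is forced at u.
u lacks atom p2, so u \nVdash p2.
So the root u does not force the formula.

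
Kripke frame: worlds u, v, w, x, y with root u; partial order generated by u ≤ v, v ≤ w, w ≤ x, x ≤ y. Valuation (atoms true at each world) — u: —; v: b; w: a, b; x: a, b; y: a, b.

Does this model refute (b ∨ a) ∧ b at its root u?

u ⊮ (b ∨ a) ∧ b since u fails b ∨ a.
So the root u does not force (b ∨ a) ∧ b; the model is a countermodel.

Yes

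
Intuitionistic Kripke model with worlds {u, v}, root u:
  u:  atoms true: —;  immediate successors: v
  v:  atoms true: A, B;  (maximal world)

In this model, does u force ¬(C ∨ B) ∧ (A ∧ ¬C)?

No

u ⊮ ¬(C ∨ B) ∧ (A ∧ ¬C) since u fails ¬(C ∨ B).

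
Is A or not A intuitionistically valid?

This is the law of excluded middle, which is not intuitionistically valid.
A Kripke countermodel: worlds u, v; order generated by u <= v; atoms true at each world — u:{}; v:{A}.
u does not force A or not A: neither disjunct is forced at u.
u lacks atom A, so u does not force A.
So the root u does not force the formula.

No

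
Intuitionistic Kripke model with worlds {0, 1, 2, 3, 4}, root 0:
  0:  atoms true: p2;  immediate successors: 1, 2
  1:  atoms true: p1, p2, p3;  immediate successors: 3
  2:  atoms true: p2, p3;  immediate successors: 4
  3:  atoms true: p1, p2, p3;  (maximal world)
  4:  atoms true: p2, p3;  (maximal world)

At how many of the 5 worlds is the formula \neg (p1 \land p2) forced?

2

0: does not force it — 0 \nVdash \neg (p1 \land p2) since 1 is accessible from 0 and 1 \Vdash p1 \land p2.
1: does not force it — 1 \nVdash \neg (p1 \land p2) since 1 is accessible from 1 and 1 \Vdash p1 \land p2.
2: forces it.
3: does not force it.
4: forces it.
Worlds forcing the formula: {2, 4}.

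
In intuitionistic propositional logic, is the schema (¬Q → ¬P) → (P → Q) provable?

This is the converse of contraposition, which is not intuitionistically valid.
A Kripke countermodel: worlds 0, 1; order generated by 0 ≤ 1; atoms true at each world — 0:{P}; 1:{P,Q}.
0 ⊮ (¬Q → ¬P) → (P → Q): already at 0 itself, 0 ⊩ ¬Q → ¬P but 0 ⊮ P → Q.
0 ⊮ P → Q: already at 0 itself, 0 ⊩ P but 0 ⊮ Q.
0 lacks atom Q, so 0 ⊮ Q.
So the root 0 does not force the formula.

No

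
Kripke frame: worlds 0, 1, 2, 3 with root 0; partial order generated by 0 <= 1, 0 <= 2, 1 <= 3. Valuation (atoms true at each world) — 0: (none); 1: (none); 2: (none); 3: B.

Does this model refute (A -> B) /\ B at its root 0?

Yes

0 ||-/- (A -> B) /\ B since 0 fails B.
So the root 0 does not force (A -> B) /\ B; the model is a countermodel.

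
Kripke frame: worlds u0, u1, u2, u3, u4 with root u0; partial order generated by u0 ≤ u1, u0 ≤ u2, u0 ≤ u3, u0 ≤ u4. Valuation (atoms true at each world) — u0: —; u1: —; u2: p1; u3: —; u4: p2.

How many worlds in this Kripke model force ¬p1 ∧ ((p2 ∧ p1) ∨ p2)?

u0: does not force it — u0 ⊮ ¬p1 ∧ ((p2 ∧ p1) ∨ p2) since u0 fails ¬p1.
u1: does not force it — u1 ⊮ ¬p1 ∧ ((p2 ∧ p1) ∨ p2) since u1 fails (p2 ∧ p1) ∨ p2.
u2: does not force it — u2 ⊮ ¬p1 ∧ ((p2 ∧ p1) ∨ p2) since u2 fails ¬p1.
u3: does not force it.
u4: forces it.
Worlds forcing the formula: {u4}.

1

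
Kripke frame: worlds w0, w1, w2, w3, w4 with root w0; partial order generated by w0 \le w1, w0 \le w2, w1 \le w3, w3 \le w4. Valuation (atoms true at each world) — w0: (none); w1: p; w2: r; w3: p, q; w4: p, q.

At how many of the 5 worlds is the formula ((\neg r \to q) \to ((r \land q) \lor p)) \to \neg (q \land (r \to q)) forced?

1

w0: does not force it — w0 \nVdash ((\neg r \to q) \to ((r \land q) \lor p)) \to \neg (q \land (r \to q)): at the accessible world w1, w1 \Vdash (\neg r \to q) \to ((r \land q) \lor p) but w1 \nVdash \neg (q \land (r \to q)).
w1: does not force it — w1 \nVdash ((\neg r \to q) \to ((r \land q) \lor p)) \to \neg (q \land (r \to q)): already at w1 itself, w1 \Vdash (\neg r \to q) \to ((r \land q) \lor p) but w1 \nVdash \neg (q \land (r \to q)).
w2: forces it.
w3: does not force it.
w4: does not force it.
Worlds forcing the formula: {w2}.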